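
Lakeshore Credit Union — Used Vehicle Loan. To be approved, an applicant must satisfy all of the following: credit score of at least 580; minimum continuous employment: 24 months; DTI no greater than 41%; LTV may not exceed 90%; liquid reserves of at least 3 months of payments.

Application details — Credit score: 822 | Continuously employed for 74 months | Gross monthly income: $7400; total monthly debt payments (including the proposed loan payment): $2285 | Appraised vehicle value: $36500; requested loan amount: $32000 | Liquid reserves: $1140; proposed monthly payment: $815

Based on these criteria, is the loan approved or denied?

Denied

Credit score 822 ≥ 580 (meets)
Employment 74 ≥ 24 months
Debt-to-income = 2,285/7,400 = 30.9% — meets 41% limit
Loan-to-value = 32,000/36,500 = 87.7% — pass (90% max)
Reserves = 1,140/815 = 1.4 months < 3
Fails on reserves.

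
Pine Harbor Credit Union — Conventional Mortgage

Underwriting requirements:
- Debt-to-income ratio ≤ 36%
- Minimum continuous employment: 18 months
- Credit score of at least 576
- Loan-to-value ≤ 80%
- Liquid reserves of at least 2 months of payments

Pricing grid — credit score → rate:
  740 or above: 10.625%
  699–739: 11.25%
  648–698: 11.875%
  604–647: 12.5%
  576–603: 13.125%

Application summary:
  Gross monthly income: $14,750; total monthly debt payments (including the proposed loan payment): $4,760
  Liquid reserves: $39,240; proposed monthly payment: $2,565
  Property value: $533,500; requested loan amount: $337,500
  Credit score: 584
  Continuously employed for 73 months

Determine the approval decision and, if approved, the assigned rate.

Approved at 13.125%

Credit score 584 ≥ 576 (meets minimum)
DTI: 4,760 ÷ 14,750 = 32.3%, within the 36% cap
Loan-to-value = 337,500/533,500 = 63.3% — pass (80% max)
Reserves: 39,240 ÷ 2,565 = 15.3 months (meets 2-month minimum)
Employment 73 ≥ 18 months
All requirements met. Score 584 falls in the 576–603 tier → 13.125%.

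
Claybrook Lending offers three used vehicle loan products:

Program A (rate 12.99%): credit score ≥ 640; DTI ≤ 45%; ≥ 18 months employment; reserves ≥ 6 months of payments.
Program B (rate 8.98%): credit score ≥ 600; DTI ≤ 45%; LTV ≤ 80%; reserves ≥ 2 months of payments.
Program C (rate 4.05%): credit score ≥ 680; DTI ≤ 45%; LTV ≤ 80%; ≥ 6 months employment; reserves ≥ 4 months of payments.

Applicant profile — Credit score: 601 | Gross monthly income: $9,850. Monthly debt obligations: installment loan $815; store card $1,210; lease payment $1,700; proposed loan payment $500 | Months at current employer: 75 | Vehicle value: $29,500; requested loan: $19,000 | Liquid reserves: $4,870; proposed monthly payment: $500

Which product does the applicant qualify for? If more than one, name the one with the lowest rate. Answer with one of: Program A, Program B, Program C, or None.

Total debts = (815 + 1,210 + 1,700 + 500) = 4,225; DTI = 4,225/9,850 = 42.9%.
LTV = 19,000/29,500 = 64.4%.
Reserves = 4,870/500 = 9.7 months.
Program A: score 601 < 640; DTI 42.9% ≤ 45%; employment 75 ≥ 18 mo; reserves 9.7 ≥ 6 mo → does not qualify.
Program B: score 601 ≥ 600; DTI 42.9% ≤ 45%; LTV 64.4% ≤ 80%; reserves 9.7 ≥ 2 mo → qualifies.
Program C: score 601 < 680; DTI 42.9% ≤ 45%; LTV 64.4% ≤ 80%; employment 75 ≥ 6 mo; reserves 9.7 ≥ 4 mo → does not qualify.

Program B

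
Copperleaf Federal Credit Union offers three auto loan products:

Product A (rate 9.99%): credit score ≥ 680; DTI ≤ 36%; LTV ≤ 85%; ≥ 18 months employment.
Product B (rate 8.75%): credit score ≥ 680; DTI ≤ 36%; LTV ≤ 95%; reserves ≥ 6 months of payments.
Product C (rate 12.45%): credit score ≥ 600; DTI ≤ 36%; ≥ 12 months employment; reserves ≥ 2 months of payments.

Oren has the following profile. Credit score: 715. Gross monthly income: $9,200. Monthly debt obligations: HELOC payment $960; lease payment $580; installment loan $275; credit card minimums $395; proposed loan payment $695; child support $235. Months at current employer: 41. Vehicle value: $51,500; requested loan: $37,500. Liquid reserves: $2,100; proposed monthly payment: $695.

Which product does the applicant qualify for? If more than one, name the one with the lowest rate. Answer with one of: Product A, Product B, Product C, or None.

Total debts = (960 + 580 + 275 + 395 + 695 + 235) = 3,140; DTI = 3,140/9,200 = 34.1%.
LTV = 37,500/51,500 = 72.8%.
Reserves = 2,100/695 = 3.0 months.
Product A: score 715 ≥ 680; DTI 34.1% ≤ 36%; LTV 72.8% ≤ 85%; employment 41 ≥ 18 mo → qualifies.
Product B: score 715 ≥ 680; DTI 34.1% ≤ 36%; LTV 72.8% ≤ 95%; reserves 3.0 < 6 mo → does not qualify.
Product C: score 715 ≥ 600; DTI 34.1% ≤ 36%; employment 41 ≥ 12 mo; reserves 3.0 ≥ 2 mo → qualifies.
Qualifying: Product A, Product C. Lowest rate is 9.99% → Product A.

Product A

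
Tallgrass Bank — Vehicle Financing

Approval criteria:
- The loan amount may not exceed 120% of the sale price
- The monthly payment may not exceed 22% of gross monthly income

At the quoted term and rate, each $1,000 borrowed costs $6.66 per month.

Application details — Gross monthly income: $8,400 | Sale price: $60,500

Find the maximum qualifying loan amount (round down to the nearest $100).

$72,600

Payment cap: 22% × $8,400 = $1,848/month.
At $6.66 per $1,000, that supports 1,848/6.66 × 1,000 ≈ $277,477 → $277,400.
LTV cap: 120% × $60,500 = $72,600 → $72,600.
Binding constraint: loan-to-value.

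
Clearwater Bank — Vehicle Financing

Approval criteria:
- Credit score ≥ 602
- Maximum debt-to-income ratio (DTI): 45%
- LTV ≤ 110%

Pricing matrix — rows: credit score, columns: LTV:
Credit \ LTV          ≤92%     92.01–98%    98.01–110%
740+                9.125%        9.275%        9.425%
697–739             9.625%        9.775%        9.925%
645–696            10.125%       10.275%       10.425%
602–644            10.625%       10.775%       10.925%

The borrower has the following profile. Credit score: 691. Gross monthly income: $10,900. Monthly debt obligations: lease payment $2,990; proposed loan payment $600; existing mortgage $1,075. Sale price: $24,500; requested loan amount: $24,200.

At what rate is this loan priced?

Credit score 691 ≥ 602; Total monthly debts = (2,990 + 600 + 1,075) = 4,665. DTI = 4,665/10,900 = 42.8% ≤ 45%
LTV = 24,200/24,500 = 98.8% ≤ 110%
Row: 691 falls in 645–696. Column: 98.8% falls in 98.01–110%. Rate = 10.425%.

10.425%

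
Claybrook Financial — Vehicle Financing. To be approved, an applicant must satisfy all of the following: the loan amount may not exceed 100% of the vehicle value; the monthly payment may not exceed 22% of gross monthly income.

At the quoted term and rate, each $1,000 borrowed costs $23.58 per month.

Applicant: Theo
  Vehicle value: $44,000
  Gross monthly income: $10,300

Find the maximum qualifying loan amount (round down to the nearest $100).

Payment cap: 22% × $10,300 = $2,266/month.
At $23.58 per $1,000, that supports 2,266/23.58 × 1,000 ≈ $96,098 → $96,000.
LTV cap: 100% × $44,000 = $44,000 → $44,000.
Binding constraint: loan-to-value.

$44,000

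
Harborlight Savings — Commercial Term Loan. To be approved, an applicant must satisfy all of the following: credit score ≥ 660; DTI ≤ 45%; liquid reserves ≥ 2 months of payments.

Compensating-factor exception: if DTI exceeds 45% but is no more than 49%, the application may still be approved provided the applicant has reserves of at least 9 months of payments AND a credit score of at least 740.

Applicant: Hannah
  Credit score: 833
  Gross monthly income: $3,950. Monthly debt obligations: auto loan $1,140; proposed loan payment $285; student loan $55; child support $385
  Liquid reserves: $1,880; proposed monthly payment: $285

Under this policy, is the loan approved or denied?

Denied

Credit score 833 ≥ 660 (meets base)
Total debts = (1,140 + 285 + 55 + 385) = 1,865. DTI: 1,865 ÷ 3,950 = 47.2%, over the 45% base limit.
Reserves: 1,880 ÷ 285 = 6.6 months (meets 2-month minimum)
DTI 47.2% is within the 45%–49% exception band; checking compensating factors.
Override check — reserves: 6.6 mo (short of 9); score: 833 (ok).
Override conditions not both satisfied; exception does not apply.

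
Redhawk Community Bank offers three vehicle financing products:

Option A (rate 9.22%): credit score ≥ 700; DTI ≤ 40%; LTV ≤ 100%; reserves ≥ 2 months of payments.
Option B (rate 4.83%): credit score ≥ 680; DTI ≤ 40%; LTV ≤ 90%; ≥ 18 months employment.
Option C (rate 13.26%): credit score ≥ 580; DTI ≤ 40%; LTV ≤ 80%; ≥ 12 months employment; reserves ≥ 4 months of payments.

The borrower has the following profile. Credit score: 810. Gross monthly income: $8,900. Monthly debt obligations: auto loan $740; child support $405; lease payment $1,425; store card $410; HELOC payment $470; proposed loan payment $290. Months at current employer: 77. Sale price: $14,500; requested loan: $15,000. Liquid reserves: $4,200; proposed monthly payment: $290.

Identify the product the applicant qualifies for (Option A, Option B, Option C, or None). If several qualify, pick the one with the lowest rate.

None

Total debts = (740 + 405 + 1,425 + 410 + 470 + 290) = 3,740; DTI = 3,740/8,900 = 42%.
LTV = 15,000/14,500 = 103.4%.
Reserves = 4,200/290 = 14.5 months.
Option A: score 810 ≥ 700; DTI 42% > 40%; LTV 103.4% > 100%; reserves 14.5 ≥ 2 mo → does not qualify.
Option B: score 810 ≥ 680; DTI 42% > 40%; LTV 103.4% > 90%; employment 77 ≥ 18 mo → does not qualify.
Option C: score 810 ≥ 580; DTI 42% > 40%; LTV 103.4% > 80%; employment 77 ≥ 12 mo; reserves 14.5 ≥ 4 mo → does not qualify.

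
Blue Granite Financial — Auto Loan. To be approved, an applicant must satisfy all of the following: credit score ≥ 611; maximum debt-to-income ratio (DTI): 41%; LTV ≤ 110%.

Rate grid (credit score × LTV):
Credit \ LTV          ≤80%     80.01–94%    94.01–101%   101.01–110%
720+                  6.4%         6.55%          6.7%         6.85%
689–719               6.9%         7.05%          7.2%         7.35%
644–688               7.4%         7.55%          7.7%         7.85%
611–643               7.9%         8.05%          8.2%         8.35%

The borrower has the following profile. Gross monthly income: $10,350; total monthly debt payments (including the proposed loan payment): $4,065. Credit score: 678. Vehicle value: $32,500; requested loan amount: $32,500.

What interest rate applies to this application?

7.7%

Credit score 678 ≥ 611; DTI = 4,065/10,350 = 39.3% ≤ 41%
LTV = 32,500/32,500 = 100% ≤ 110%
Row: 678 falls in 644–688. Column: 100% falls in 94.01–101%. Rate = 7.7%.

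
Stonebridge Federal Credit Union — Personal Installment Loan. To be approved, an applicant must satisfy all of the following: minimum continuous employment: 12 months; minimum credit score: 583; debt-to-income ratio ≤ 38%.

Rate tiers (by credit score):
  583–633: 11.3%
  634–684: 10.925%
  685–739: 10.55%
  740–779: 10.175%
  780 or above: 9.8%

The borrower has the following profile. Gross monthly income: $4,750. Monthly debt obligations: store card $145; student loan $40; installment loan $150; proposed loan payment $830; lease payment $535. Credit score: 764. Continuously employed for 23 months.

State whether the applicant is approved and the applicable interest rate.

Approved at 10.175%

Credit score 764 ≥ 583 (meets minimum)
Employment 23 ≥ 12 months
Total monthly debts = (145 + 40 + 150 + 830 + 535) = 1,700. DTI: 1,700 ÷ 4,750 = 35.8%, within the 38% cap
All requirements met. Score 764 falls in the 740–779 tier → 10.175%.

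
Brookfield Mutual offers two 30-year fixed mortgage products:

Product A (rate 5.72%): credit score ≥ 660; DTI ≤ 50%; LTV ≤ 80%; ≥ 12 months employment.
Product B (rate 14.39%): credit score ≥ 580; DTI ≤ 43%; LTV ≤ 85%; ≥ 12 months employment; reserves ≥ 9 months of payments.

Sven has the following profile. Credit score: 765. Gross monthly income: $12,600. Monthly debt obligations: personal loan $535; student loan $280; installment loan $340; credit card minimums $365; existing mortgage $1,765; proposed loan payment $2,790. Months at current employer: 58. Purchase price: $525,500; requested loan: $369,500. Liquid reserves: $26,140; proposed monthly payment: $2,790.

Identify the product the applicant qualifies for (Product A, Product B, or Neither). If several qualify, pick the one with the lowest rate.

Total debts = (535 + 280 + 340 + 365 + 1,765 + 2,790) = 6,075; DTI = 6,075/12,600 = 48.2%.
LTV = 369,500/525,500 = 70.3%.
Reserves = 26,140/2,790 = 9.4 months.
Product A: score 765 ≥ 660; DTI 48.2% ≤ 50%; LTV 70.3% ≤ 80%; employment 58 ≥ 12 mo → qualifies.
Product B: score 765 ≥ 580; DTI 48.2% > 43%; LTV 70.3% ≤ 85%; employment 58 ≥ 12 mo; reserves 9.4 ≥ 9 mo → does not qualify.

Product A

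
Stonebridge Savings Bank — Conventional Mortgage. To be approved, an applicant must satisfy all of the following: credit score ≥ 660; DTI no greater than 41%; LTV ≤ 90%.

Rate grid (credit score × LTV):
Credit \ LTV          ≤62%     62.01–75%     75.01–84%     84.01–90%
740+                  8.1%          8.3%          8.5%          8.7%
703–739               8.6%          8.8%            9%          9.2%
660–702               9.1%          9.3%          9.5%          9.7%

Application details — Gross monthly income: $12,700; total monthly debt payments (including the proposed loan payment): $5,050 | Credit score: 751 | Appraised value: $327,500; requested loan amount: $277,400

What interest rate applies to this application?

8.7%

Credit score 751 ≥ 660; DTI: 5,050 ÷ 12,700 = 39.8%, within the 41% cap
LTV = 277,400/327,500 = 84.7% ≤ 90%
Score 751 is in the 740+ band; LTV 84.7% is in the 84.01–90% band → 8.7%.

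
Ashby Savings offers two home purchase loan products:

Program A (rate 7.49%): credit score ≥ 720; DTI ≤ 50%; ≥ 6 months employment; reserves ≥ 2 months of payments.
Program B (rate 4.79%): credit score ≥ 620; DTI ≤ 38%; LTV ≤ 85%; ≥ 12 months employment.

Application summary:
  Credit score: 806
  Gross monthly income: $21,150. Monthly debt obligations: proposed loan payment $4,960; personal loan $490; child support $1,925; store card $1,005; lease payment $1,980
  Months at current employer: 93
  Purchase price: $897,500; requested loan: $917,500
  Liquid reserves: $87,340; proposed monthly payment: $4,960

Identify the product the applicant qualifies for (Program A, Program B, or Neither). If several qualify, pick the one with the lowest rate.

Total debts = (4,960 + 490 + 1,925 + 1,005 + 1,980) = 10,360; DTI = 10,360/21,150 = 49%.
LTV = 917,500/897,500 = 102.2%.
Reserves = 87,340/4,960 = 17.6 months.
Program A: score 806 ≥ 720; DTI 49% ≤ 50%; employment 93 ≥ 6 mo; reserves 17.6 ≥ 2 mo → qualifies.
Program B: score 806 ≥ 620; DTI 49% > 38%; LTV 102.2% > 85%; employment 93 ≥ 12 mo → does not qualify.

Program A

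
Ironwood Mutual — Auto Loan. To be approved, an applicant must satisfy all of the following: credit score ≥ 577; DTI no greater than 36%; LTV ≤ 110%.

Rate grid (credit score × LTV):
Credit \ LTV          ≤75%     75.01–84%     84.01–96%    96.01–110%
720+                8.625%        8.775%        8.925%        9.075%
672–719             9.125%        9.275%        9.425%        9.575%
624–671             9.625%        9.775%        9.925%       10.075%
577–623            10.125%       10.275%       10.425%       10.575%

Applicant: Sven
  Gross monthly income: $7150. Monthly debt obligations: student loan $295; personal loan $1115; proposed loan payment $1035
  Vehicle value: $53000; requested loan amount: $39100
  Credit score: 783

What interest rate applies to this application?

Credit score 783 ≥ 577; Total monthly debts = (295 + 1,115 + 1,035) = 2,445. DTI: 2,445 ÷ 7,150 = 34.2%, within the 36% cap
LTV = 39,100/53,000 = 73.8% ≤ 110%
Credit 783 → row 720+; LTV 73.8% → column ≤75%. Grid cell → 8.625%.

8.625%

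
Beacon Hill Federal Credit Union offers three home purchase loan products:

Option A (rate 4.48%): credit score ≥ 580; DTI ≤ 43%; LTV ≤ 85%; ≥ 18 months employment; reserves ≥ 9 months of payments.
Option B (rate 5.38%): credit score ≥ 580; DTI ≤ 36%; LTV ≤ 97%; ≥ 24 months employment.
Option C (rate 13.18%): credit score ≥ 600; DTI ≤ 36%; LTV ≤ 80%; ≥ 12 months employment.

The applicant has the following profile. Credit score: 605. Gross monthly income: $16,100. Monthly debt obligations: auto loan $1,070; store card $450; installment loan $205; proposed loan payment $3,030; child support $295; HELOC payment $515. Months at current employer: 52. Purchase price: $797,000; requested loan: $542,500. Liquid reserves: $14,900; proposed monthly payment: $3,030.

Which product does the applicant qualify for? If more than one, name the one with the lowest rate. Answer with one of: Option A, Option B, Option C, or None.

Total debts = (1,070 + 450 + 205 + 3,030 + 295 + 515) = 5,565; DTI = 5,565/16,100 = 34.6%.
LTV = 542,500/797,000 = 68.1%.
Reserves = 14,900/3,030 = 4.9 months.
Option A: score 605 ≥ 580; DTI 34.6% ≤ 43%; LTV 68.1% ≤ 85%; employment 52 ≥ 18 mo; reserves 4.9 < 9 mo → does not qualify.
Option B: score 605 ≥ 580; DTI 34.6% ≤ 36%; LTV 68.1% ≤ 97%; employment 52 ≥ 24 mo → qualifies.
Option C: score 605 ≥ 600; DTI 34.6% ≤ 36%; LTV 68.1% ≤ 80%; employment 52 ≥ 12 mo → qualifies.
Qualifying: Option B, Option C. Lowest rate is 5.38% → Option B.

Option B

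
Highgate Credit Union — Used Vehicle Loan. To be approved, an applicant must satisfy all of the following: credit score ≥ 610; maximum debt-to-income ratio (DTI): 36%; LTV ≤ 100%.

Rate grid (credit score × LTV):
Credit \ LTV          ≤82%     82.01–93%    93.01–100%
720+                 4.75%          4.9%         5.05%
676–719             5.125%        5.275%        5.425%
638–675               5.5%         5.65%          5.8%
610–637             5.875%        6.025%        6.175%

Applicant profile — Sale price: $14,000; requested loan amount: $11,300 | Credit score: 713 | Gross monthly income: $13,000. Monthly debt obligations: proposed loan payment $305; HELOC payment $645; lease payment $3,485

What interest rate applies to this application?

Credit score 713 ≥ 610; Total monthly debts = (305 + 645 + 3,485) = 4,435. DTI = 4,435/13,000 = 34.1% ≤ 36%
LTV = 11,300/14,000 = 80.7% ≤ 100%
Row: 713 falls in 676–719. Column: 80.7% falls in ≤82%. Rate = 5.125%.

5.125%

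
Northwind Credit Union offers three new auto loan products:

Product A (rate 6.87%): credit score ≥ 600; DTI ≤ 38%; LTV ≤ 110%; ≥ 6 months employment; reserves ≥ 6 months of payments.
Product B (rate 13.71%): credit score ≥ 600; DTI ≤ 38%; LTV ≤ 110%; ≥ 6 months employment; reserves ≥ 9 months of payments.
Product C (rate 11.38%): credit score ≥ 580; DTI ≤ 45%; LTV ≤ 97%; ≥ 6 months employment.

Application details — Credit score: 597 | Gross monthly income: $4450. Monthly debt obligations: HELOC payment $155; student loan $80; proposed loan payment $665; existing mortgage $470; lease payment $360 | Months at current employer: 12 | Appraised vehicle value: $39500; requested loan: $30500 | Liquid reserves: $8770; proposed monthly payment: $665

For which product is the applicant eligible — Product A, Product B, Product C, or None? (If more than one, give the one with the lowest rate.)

Total debts = (155 + 80 + 665 + 470 + 360) = 1,730; DTI = 1,730/4,450 = 38.9%.
LTV = 30,500/39,500 = 77.2%.
Reserves = 8,770/665 = 13.2 months.
Product A: score 597 < 600; DTI 38.9% > 38%; LTV 77.2% ≤ 110%; employment 12 ≥ 6 mo; reserves 13.2 ≥ 6 mo → does not qualify.
Product B: score 597 < 600; DTI 38.9% > 38%; LTV 77.2% ≤ 110%; employment 12 ≥ 6 mo; reserves 13.2 ≥ 9 mo → does not qualify.
Product C: score 597 ≥ 580; DTI 38.9% ≤ 45%; LTV 77.2% ≤ 97%; employment 12 ≥ 6 mo → qualifies.

Product C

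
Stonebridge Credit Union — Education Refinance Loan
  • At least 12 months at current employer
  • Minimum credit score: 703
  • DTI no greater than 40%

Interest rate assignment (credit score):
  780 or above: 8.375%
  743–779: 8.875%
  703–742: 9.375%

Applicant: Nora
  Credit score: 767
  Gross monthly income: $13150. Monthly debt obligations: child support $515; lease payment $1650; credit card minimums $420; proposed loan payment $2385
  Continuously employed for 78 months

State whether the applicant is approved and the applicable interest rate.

Approved at 8.875%

Credit score 767 ≥ 703 (meets minimum)
Employment 78 ≥ 12 months
Total monthly debts = (515 + 1,650 + 420 + 2,385) = 4,970. DTI = 4,970/13,150 = 37.8% ≤ 40%
All requirements met. Score 767 falls in the 743–779 tier → 8.875%.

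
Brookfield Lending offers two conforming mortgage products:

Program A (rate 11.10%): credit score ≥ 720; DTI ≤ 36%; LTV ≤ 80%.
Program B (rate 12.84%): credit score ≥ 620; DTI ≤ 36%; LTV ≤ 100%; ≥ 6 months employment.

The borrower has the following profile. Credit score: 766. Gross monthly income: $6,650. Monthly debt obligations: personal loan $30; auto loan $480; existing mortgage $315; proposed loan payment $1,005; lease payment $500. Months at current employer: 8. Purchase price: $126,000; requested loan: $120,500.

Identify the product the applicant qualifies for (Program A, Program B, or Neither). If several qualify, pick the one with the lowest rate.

Program B

Total debts = (30 + 480 + 315 + 1,005 + 500) = 2,330; DTI = 2,330/6,650 = 35%.
LTV = 120,500/126,000 = 95.6%.
Program A: score 766 ≥ 720; DTI 35% ≤ 36%; LTV 95.6% > 80% → does not qualify.
Program B: score 766 ≥ 620; DTI 35% ≤ 36%; LTV 95.6% ≤ 100%; employment 8 ≥ 6 mo → qualifies.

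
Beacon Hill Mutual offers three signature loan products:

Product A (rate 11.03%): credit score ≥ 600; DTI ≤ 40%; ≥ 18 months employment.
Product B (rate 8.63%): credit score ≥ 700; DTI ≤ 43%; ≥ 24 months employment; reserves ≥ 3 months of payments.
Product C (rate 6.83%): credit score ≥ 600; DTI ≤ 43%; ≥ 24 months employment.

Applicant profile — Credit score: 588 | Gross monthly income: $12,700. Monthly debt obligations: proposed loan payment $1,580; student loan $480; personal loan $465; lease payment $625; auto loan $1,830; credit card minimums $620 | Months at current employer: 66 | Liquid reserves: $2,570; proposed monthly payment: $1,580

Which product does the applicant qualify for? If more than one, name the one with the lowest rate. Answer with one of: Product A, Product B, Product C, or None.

None

Total debts = (1,580 + 480 + 465 + 625 + 1,830 + 620) = 5,600; DTI = 5,600/12,700 = 44.1%.
Reserves = 2,570/1,580 = 1.6 months.
Product A: score 588 < 600; DTI 44.1% > 40%; employment 66 ≥ 18 mo → does not qualify.
Product B: score 588 < 700; DTI 44.1% > 43%; employment 66 ≥ 24 mo; reserves 1.6 < 3 mo → does not qualify.
Product C: score 588 < 600; DTI 44.1% > 43%; employment 66 ≥ 24 mo → does not qualify.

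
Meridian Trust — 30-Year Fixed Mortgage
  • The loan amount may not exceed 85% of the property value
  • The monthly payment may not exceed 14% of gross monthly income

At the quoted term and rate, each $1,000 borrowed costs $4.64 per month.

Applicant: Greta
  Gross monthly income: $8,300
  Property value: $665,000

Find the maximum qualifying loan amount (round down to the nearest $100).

Payment cap: 14% × $8,300 = $1,162/month.
At $4.64 per $1,000, that supports 1,162/4.64 × 1,000 ≈ $250,431 → $250,400.
LTV cap: 85% × $665,000 = $565,250 → $565,200.
Binding constraint: payment-to-income.

$250,400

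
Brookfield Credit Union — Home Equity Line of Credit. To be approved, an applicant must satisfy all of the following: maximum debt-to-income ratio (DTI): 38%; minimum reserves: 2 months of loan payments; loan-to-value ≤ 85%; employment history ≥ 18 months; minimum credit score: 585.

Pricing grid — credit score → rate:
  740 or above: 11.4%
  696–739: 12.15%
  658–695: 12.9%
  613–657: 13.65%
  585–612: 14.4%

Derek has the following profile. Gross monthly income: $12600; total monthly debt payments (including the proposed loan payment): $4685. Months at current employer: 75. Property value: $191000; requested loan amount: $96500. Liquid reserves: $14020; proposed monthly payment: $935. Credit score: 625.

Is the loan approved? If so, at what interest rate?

Approved at 13.65%

Credit score 625 ≥ 585 (meets minimum)
Employment 75 ≥ 18 months
Liquid reserves cover 14,020/935 = 15.0 months — ≥ 2 required
Loan-to-value = 96,500/191,000 = 50.5% — pass (85% max)
Debt-to-income = 4,685/12,600 = 37.2% — meets 38% limit
All requirements met. Score 625 falls in the 613–657 tier → 13.65%.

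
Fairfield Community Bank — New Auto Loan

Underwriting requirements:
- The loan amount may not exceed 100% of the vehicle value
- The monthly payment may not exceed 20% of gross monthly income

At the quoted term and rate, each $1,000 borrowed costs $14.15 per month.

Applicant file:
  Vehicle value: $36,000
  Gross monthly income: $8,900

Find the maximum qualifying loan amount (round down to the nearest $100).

Payment cap: 20% × $8,900 = $1,780/month.
At $14.15 per $1,000, that supports 1,780/14.15 × 1,000 ≈ $125,795 → $125,700.
LTV cap: 100% × $36,000 = $36,000 → $36,000.
Binding constraint: loan-to-value.

$36,000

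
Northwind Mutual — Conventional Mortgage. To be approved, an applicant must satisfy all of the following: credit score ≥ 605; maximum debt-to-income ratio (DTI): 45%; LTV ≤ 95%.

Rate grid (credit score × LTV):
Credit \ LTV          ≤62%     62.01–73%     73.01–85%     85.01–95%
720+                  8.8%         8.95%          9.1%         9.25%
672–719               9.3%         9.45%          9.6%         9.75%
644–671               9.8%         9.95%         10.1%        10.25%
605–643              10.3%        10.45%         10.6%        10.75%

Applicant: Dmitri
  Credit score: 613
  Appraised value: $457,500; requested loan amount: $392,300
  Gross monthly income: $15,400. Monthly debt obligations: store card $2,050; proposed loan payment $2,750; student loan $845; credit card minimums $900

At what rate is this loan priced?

Credit score 613 ≥ 605; Total monthly debts = (2,050 + 2,750 + 845 + 900) = 6,545. DTI = 6,545/15,400 = 42.5% ≤ 45%
LTV = 392,300/457,500 = 85.7% ≤ 95%
Credit 613 → row 605–643; LTV 85.7% → column 85.01–95%. Grid cell → 10.75%.

10.75%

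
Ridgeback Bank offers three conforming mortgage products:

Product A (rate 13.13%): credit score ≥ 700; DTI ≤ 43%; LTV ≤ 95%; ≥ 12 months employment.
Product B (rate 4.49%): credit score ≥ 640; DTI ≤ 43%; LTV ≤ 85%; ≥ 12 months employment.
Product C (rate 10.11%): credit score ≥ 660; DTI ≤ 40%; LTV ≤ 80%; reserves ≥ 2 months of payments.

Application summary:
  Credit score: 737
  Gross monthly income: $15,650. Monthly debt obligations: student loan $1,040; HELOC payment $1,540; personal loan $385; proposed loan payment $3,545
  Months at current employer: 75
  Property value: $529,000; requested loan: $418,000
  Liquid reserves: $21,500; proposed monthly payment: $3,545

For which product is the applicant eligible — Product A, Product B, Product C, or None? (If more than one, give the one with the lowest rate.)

Total debts = (1,040 + 1,540 + 385 + 3,545) = 6,510; DTI = 6,510/15,650 = 41.6%.
LTV = 418,000/529,000 = 79%.
Reserves = 21,500/3,545 = 6.1 months.
Product A: score 737 ≥ 700; DTI 41.6% ≤ 43%; LTV 79% ≤ 95%; employment 75 ≥ 12 mo → qualifies.
Product B: score 737 ≥ 640; DTI 41.6% ≤ 43%; LTV 79% ≤ 85%; employment 75 ≥ 12 mo → qualifies.
Product C: score 737 ≥ 660; DTI 41.6% > 40%; LTV 79% ≤ 80%; reserves 6.1 ≥ 2 mo → does not qualify.
Qualifying: Product A, Product B. Lowest rate is 4.49% → Product B.

Product B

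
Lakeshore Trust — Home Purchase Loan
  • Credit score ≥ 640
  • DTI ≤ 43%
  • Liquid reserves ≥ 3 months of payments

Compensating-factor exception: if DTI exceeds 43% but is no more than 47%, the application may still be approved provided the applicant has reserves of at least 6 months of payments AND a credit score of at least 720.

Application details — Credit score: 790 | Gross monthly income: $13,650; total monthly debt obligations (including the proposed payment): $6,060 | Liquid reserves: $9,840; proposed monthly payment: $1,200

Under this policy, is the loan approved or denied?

Credit score 790 ≥ 640 (meets base)
DTI: 6,060 ÷ 13,650 = 44.4%, over the 43% base limit.
Reserves: 9,840 ÷ 1,200 = 8.2 months (meets 3-month minimum)
44.4% falls in the override range (43%–47%), so the compensating-factor test applies.
Override check — reserves: 8.2 mo (ok); score: 790 (ok).
Both override conditions satisfied; DTI exception granted.

Approved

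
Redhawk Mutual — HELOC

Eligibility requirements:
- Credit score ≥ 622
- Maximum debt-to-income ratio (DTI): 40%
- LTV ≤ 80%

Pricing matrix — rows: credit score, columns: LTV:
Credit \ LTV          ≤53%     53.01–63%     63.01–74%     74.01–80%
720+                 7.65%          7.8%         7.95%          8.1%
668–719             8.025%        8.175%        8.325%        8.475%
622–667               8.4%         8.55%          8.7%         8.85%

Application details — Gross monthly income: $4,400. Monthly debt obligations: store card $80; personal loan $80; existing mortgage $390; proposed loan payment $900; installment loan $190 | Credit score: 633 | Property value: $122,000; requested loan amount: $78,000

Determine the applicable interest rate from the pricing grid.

Credit score 633 ≥ 622; Total monthly debts = (80 + 80 + 390 + 900 + 190) = 1,640. DTI: 1,640 ÷ 4,400 = 37.3%, within the 40% cap
Loan-to-value = 78,000/122,000 = 63.9% — pass (80% max)
Row: 633 falls in 622–667. Column: 63.9% falls in 63.01–74%. Rate = 8.7%.

8.7%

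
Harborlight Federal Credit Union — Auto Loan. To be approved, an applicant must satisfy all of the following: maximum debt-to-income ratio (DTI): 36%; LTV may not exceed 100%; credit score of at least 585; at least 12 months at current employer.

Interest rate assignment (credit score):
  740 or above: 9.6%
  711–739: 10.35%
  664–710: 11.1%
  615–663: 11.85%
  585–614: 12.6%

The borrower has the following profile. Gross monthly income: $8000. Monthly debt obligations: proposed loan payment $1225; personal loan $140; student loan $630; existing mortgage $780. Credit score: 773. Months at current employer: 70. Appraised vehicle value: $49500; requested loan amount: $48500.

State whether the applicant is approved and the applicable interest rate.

Approved at 9.6%

Credit score 773 ≥ 585 (meets minimum)
Loan-to-value = 48,500/49,500 = 98% — pass (100% max)
Employment 70 ≥ 12 months
Total monthly debts = (1,225 + 140 + 630 + 780) = 2,775. DTI = 2,775/8,000 = 34.7% ≤ 36%
All requirements met. Score 773 falls in the 740 or above tier → 9.6%.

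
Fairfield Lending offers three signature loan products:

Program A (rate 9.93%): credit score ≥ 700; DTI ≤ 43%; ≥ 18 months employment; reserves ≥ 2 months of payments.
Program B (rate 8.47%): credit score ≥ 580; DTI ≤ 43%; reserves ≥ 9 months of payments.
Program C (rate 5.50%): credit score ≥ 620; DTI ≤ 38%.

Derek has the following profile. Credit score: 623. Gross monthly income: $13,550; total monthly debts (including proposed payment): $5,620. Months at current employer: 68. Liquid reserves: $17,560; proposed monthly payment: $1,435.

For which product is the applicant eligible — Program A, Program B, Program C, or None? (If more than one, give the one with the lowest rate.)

Program B

DTI = 5,620/13,550 = 41.5%.
Reserves = 17,560/1,435 = 12.2 months.
Program A: score 623 < 700; DTI 41.5% ≤ 43%; employment 68 ≥ 18 mo; reserves 12.2 ≥ 2 mo → does not qualify.
Program B: score 623 ≥ 580; DTI 41.5% ≤ 43%; reserves 12.2 ≥ 9 mo → qualifies.
Program C: score 623 ≥ 620; DTI 41.5% > 38% → does not qualify.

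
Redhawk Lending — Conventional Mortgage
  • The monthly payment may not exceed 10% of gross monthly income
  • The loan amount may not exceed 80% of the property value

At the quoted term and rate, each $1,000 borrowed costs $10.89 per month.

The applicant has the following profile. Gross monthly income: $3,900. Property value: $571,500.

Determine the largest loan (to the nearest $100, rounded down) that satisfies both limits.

Payment cap: 10% × $3,900 = $390/month.
At $10.89 per $1,000, that supports 390/10.89 × 1,000 ≈ $35,812 → $35,800.
LTV cap: 80% × $571,500 = $457,200 → $457,200.
Binding constraint: payment-to-income.

$35,800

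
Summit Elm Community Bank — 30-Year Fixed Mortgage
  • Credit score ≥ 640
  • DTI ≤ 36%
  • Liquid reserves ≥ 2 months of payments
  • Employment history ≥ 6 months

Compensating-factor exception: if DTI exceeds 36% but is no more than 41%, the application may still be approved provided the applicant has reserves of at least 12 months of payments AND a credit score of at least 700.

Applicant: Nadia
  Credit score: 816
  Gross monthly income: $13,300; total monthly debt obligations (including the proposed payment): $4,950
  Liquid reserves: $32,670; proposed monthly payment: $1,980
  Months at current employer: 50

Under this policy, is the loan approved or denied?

Approved

Credit score 816 ≥ 640 (meets base)
DTI = 4,950/13,300 = 37.2% > 36% — standard DTI limit exceeded.
Liquid reserves cover 32,670/1,980 = 16.5 months — ≥ 2 required
Employment 50 ≥ 6 months
DTI 37.2% is within the 36%–41% exception band; checking compensating factors.
Override check — reserves: 16.5 mo (ok); score: 816 (ok).
Both override conditions satisfied; DTI exception granted.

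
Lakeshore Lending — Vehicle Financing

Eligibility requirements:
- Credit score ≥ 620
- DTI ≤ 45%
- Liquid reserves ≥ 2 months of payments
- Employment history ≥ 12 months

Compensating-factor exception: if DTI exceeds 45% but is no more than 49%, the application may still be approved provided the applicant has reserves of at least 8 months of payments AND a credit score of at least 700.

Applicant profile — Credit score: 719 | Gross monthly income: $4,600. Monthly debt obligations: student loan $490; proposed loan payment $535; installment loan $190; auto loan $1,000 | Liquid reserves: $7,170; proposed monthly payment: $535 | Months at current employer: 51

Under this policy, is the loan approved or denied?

Approved

Credit score 719 ≥ 620 (meets base)
Total debts = (490 + 535 + 190 + 1,000) = 2,215. DTI: 2,215 ÷ 4,600 = 48.2%, over the 45% base limit.
Reserves = 7,170/535 = 13.4 months ≥ 2
Employment 51 ≥ 12 months
DTI 48.2% is within the 45%–49% exception band; checking compensating factors.
Reserves 13.4 ≥ 8 months; credit score 719 ≥ 700.
Both compensating conditions met → exception applies.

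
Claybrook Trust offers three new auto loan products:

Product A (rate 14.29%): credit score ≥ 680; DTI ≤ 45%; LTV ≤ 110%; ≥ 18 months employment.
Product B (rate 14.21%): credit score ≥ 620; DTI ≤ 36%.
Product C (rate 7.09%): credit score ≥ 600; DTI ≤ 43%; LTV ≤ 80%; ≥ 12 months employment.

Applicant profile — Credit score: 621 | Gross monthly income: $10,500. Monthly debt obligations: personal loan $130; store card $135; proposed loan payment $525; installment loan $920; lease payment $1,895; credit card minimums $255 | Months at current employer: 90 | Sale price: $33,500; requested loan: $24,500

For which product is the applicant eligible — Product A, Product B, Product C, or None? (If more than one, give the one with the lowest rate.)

Product C

Total debts = (130 + 135 + 525 + 920 + 1,895 + 255) = 3,860; DTI = 3,860/10,500 = 36.8%.
LTV = 24,500/33,500 = 73.1%.
Product A: score 621 < 680; DTI 36.8% ≤ 45%; LTV 73.1% ≤ 110%; employment 90 ≥ 18 mo → does not qualify.
Product B: score 621 ≥ 620; DTI 36.8% > 36% → does not qualify.
Product C: score 621 ≥ 600; DTI 36.8% ≤ 43%; LTV 73.1% ≤ 80%; employment 90 ≥ 12 mo → qualifies.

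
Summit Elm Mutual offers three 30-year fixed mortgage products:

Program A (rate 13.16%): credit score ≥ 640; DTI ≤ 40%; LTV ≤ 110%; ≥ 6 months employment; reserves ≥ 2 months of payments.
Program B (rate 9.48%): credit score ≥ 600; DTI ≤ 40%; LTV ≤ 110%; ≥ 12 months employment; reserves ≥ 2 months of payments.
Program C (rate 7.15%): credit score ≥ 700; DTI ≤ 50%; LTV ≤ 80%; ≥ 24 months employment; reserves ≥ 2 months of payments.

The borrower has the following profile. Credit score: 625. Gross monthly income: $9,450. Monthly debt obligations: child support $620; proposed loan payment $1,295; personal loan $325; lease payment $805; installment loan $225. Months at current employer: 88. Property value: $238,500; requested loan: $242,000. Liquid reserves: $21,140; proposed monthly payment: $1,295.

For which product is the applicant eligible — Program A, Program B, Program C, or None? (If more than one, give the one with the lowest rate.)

Program B

Total debts = (620 + 1,295 + 325 + 805 + 225) = 3,270; DTI = 3,270/9,450 = 34.6%.
LTV = 242,000/238,500 = 101.5%.
Reserves = 21,140/1,295 = 16.3 months.
Program A: score 625 < 640; DTI 34.6% ≤ 40%; LTV 101.5% ≤ 110%; employment 88 ≥ 6 mo; reserves 16.3 ≥ 2 mo → does not qualify.
Program B: score 625 ≥ 600; DTI 34.6% ≤ 40%; LTV 101.5% ≤ 110%; employment 88 ≥ 12 mo; reserves 16.3 ≥ 2 mo → qualifies.
Program C: score 625 < 700; DTI 34.6% ≤ 50%; LTV 101.5% > 80%; employment 88 ≥ 24 mo; reserves 16.3 ≥ 2 mo → does not qualify.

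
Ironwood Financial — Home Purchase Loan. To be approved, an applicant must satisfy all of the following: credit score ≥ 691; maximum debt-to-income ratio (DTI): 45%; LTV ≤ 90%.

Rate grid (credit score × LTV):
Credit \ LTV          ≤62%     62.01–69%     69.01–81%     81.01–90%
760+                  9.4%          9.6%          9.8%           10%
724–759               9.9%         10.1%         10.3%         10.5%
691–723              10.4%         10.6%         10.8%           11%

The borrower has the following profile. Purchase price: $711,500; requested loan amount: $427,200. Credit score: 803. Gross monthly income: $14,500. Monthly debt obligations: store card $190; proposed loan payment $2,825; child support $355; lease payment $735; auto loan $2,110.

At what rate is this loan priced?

Credit score 803 ≥ 691; Total monthly debts = (190 + 2,825 + 355 + 735 + 2,110) = 6,215. Debt-to-income = 6,215/14,500 = 42.9% — meets 45% limit
LTV: 427,200 ÷ 711,500 = 60%, within 90% cap
Credit 803 → row 760+; LTV 60% → column ≤62%. Grid cell → 9.4%.

9.4%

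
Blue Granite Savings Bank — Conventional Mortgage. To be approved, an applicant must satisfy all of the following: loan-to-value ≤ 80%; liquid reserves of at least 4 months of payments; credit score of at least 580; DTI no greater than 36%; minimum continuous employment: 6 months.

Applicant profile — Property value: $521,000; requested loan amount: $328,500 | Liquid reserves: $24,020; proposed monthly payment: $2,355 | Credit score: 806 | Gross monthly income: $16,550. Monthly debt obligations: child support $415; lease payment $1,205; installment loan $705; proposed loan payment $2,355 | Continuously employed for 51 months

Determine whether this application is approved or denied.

Approved

LTV: 328,500 ÷ 521,000 = 63.1%, within 80% cap
Reserves: 24,020 ÷ 2,355 = 10.2 months (meets 4-month minimum)
Credit score 806 ≥ 580 (meets)
Total monthly debts = (415 + 1,205 + 705 + 2,355) = 4,680. DTI: 4,680 ÷ 16,550 = 28.3%, within the 36% cap
Employment 51 ≥ 6 months
All criteria satisfied.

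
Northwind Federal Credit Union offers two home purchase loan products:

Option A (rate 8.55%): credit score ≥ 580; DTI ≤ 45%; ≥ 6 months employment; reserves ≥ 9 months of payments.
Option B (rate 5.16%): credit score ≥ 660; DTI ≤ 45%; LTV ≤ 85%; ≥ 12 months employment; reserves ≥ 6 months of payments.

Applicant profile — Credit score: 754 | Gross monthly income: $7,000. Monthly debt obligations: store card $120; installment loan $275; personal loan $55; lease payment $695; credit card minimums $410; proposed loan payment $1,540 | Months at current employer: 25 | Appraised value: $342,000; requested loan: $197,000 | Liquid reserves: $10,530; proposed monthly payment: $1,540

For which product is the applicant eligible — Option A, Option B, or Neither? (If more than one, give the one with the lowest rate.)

Option B

Total debts = (120 + 275 + 55 + 695 + 410 + 1,540) = 3,095; DTI = 3,095/7,000 = 44.2%.
LTV = 197,000/342,000 = 57.6%.
Reserves = 10,530/1,540 = 6.8 months.
Option A: score 754 ≥ 580; DTI 44.2% ≤ 45%; employment 25 ≥ 6 mo; reserves 6.8 < 9 mo → does not qualify.
Option B: score 754 ≥ 660; DTI 44.2% ≤ 45%; LTV 57.6% ≤ 85%; employment 25 ≥ 12 mo; reserves 6.8 ≥ 6 mo → qualifies.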